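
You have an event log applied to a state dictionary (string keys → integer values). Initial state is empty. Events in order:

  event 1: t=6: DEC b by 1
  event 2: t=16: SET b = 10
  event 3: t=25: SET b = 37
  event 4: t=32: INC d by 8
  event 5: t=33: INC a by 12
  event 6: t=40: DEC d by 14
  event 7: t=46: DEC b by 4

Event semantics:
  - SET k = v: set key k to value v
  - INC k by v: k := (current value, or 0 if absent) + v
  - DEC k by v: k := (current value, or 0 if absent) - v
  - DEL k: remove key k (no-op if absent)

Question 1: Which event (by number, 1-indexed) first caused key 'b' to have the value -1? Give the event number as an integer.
Looking for first event where b becomes -1:
  event 1: b (absent) -> -1  <-- first match

Answer: 1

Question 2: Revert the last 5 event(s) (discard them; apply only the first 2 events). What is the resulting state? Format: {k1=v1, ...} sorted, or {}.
Keep first 2 events (discard last 5):
  after event 1 (t=6: DEC b by 1): {b=-1}
  after event 2 (t=16: SET b = 10): {b=10}

Answer: {b=10}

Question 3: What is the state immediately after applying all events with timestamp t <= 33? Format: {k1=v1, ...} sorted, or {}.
Answer: {a=12, b=37, d=8}

Derivation:
Apply events with t <= 33 (5 events):
  after event 1 (t=6: DEC b by 1): {b=-1}
  after event 2 (t=16: SET b = 10): {b=10}
  after event 3 (t=25: SET b = 37): {b=37}
  after event 4 (t=32: INC d by 8): {b=37, d=8}
  after event 5 (t=33: INC a by 12): {a=12, b=37, d=8}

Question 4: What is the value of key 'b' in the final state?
Track key 'b' through all 7 events:
  event 1 (t=6: DEC b by 1): b (absent) -> -1
  event 2 (t=16: SET b = 10): b -1 -> 10
  event 3 (t=25: SET b = 37): b 10 -> 37
  event 4 (t=32: INC d by 8): b unchanged
  event 5 (t=33: INC a by 12): b unchanged
  event 6 (t=40: DEC d by 14): b unchanged
  event 7 (t=46: DEC b by 4): b 37 -> 33
Final: b = 33

Answer: 33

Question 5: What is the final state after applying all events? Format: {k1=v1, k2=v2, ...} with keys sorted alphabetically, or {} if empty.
Answer: {a=12, b=33, d=-6}

Derivation:
  after event 1 (t=6: DEC b by 1): {b=-1}
  after event 2 (t=16: SET b = 10): {b=10}
  after event 3 (t=25: SET b = 37): {b=37}
  after event 4 (t=32: INC d by 8): {b=37, d=8}
  after event 5 (t=33: INC a by 12): {a=12, b=37, d=8}
  after event 6 (t=40: DEC d by 14): {a=12, b=37, d=-6}
  after event 7 (t=46: DEC b by 4): {a=12, b=33, d=-6}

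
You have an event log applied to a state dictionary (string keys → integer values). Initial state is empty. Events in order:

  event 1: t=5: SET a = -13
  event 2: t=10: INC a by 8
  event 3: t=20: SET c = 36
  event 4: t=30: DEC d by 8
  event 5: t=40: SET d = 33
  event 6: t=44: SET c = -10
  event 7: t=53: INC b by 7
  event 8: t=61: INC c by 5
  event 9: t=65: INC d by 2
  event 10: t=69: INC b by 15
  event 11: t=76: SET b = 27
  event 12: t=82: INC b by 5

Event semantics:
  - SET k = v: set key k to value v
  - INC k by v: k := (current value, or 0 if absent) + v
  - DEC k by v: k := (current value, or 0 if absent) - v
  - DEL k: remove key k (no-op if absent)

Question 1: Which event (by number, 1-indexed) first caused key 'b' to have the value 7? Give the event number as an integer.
Looking for first event where b becomes 7:
  event 7: b (absent) -> 7  <-- first match

Answer: 7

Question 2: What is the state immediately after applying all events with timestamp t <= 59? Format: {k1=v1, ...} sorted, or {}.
Apply events with t <= 59 (7 events):
  after event 1 (t=5: SET a = -13): {a=-13}
  after event 2 (t=10: INC a by 8): {a=-5}
  after event 3 (t=20: SET c = 36): {a=-5, c=36}
  after event 4 (t=30: DEC d by 8): {a=-5, c=36, d=-8}
  after event 5 (t=40: SET d = 33): {a=-5, c=36, d=33}
  after event 6 (t=44: SET c = -10): {a=-5, c=-10, d=33}
  after event 7 (t=53: INC b by 7): {a=-5, b=7, c=-10, d=33}

Answer: {a=-5, b=7, c=-10, d=33}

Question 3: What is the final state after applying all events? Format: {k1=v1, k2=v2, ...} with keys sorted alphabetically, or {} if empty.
  after event 1 (t=5: SET a = -13): {a=-13}
  after event 2 (t=10: INC a by 8): {a=-5}
  after event 3 (t=20: SET c = 36): {a=-5, c=36}
  after event 4 (t=30: DEC d by 8): {a=-5, c=36, d=-8}
  after event 5 (t=40: SET d = 33): {a=-5, c=36, d=33}
  after event 6 (t=44: SET c = -10): {a=-5, c=-10, d=33}
  after event 7 (t=53: INC b by 7): {a=-5, b=7, c=-10, d=33}
  after event 8 (t=61: INC c by 5): {a=-5, b=7, c=-5, d=33}
  after event 9 (t=65: INC d by 2): {a=-5, b=7, c=-5, d=35}
  after event 10 (t=69: INC b by 15): {a=-5, b=22, c=-5, d=35}
  after event 11 (t=76: SET b = 27): {a=-5, b=27, c=-5, d=35}
  after event 12 (t=82: INC b by 5): {a=-5, b=32, c=-5, d=35}

Answer: {a=-5, b=32, c=-5, d=35}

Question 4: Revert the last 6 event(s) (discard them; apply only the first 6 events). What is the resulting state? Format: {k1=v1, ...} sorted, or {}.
Answer: {a=-5, c=-10, d=33}

Derivation:
Keep first 6 events (discard last 6):
  after event 1 (t=5: SET a = -13): {a=-13}
  after event 2 (t=10: INC a by 8): {a=-5}
  after event 3 (t=20: SET c = 36): {a=-5, c=36}
  after event 4 (t=30: DEC d by 8): {a=-5, c=36, d=-8}
  after event 5 (t=40: SET d = 33): {a=-5, c=36, d=33}
  after event 6 (t=44: SET c = -10): {a=-5, c=-10, d=33}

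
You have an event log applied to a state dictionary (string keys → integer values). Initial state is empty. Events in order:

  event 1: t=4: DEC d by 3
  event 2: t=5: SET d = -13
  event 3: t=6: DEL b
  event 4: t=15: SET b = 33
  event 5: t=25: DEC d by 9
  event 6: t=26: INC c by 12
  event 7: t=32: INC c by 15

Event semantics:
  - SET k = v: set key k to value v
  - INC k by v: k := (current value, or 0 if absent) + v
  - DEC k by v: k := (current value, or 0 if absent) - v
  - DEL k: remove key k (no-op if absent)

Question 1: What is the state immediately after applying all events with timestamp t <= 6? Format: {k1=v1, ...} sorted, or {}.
Answer: {d=-13}

Derivation:
Apply events with t <= 6 (3 events):
  after event 1 (t=4: DEC d by 3): {d=-3}
  after event 2 (t=5: SET d = -13): {d=-13}
  after event 3 (t=6: DEL b): {d=-13}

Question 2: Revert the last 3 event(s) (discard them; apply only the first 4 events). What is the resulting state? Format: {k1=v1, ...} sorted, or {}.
Answer: {b=33, d=-13}

Derivation:
Keep first 4 events (discard last 3):
  after event 1 (t=4: DEC d by 3): {d=-3}
  after event 2 (t=5: SET d = -13): {d=-13}
  after event 3 (t=6: DEL b): {d=-13}
  after event 4 (t=15: SET b = 33): {b=33, d=-13}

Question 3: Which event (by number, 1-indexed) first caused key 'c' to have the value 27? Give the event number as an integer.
Looking for first event where c becomes 27:
  event 6: c = 12
  event 7: c 12 -> 27  <-- first match

Answer: 7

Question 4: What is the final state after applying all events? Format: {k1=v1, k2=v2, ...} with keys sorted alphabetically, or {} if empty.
  after event 1 (t=4: DEC d by 3): {d=-3}
  after event 2 (t=5: SET d = -13): {d=-13}
  after event 3 (t=6: DEL b): {d=-13}
  after event 4 (t=15: SET b = 33): {b=33, d=-13}
  after event 5 (t=25: DEC d by 9): {b=33, d=-22}
  after event 6 (t=26: INC c by 12): {b=33, c=12, d=-22}
  after event 7 (t=32: INC c by 15): {b=33, c=27, d=-22}

Answer: {b=33, c=27, d=-22}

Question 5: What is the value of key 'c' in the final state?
Answer: 27

Derivation:
Track key 'c' through all 7 events:
  event 1 (t=4: DEC d by 3): c unchanged
  event 2 (t=5: SET d = -13): c unchanged
  event 3 (t=6: DEL b): c unchanged
  event 4 (t=15: SET b = 33): c unchanged
  event 5 (t=25: DEC d by 9): c unchanged
  event 6 (t=26: INC c by 12): c (absent) -> 12
  event 7 (t=32: INC c by 15): c 12 -> 27
Final: c = 27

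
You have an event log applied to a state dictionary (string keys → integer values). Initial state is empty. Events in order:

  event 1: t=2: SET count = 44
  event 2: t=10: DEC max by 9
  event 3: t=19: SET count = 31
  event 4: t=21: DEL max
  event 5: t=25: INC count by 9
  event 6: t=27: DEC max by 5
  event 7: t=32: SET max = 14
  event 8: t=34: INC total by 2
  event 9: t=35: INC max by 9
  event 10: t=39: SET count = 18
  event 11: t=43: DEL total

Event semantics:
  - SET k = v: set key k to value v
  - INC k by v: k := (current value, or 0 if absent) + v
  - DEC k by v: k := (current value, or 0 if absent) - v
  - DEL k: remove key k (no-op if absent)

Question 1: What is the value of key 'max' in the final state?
Answer: 23

Derivation:
Track key 'max' through all 11 events:
  event 1 (t=2: SET count = 44): max unchanged
  event 2 (t=10: DEC max by 9): max (absent) -> -9
  event 3 (t=19: SET count = 31): max unchanged
  event 4 (t=21: DEL max): max -9 -> (absent)
  event 5 (t=25: INC count by 9): max unchanged
  event 6 (t=27: DEC max by 5): max (absent) -> -5
  event 7 (t=32: SET max = 14): max -5 -> 14
  event 8 (t=34: INC total by 2): max unchanged
  event 9 (t=35: INC max by 9): max 14 -> 23
  event 10 (t=39: SET count = 18): max unchanged
  event 11 (t=43: DEL total): max unchanged
Final: max = 23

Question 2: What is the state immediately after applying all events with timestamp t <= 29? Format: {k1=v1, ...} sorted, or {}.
Answer: {count=40, max=-5}

Derivation:
Apply events with t <= 29 (6 events):
  after event 1 (t=2: SET count = 44): {count=44}
  after event 2 (t=10: DEC max by 9): {count=44, max=-9}
  after event 3 (t=19: SET count = 31): {count=31, max=-9}
  after event 4 (t=21: DEL max): {count=31}
  after event 5 (t=25: INC count by 9): {count=40}
  after event 6 (t=27: DEC max by 5): {count=40, max=-5}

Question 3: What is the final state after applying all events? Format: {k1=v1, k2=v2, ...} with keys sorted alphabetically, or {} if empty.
  after event 1 (t=2: SET count = 44): {count=44}
  after event 2 (t=10: DEC max by 9): {count=44, max=-9}
  after event 3 (t=19: SET count = 31): {count=31, max=-9}
  after event 4 (t=21: DEL max): {count=31}
  after event 5 (t=25: INC count by 9): {count=40}
  after event 6 (t=27: DEC max by 5): {count=40, max=-5}
  after event 7 (t=32: SET max = 14): {count=40, max=14}
  after event 8 (t=34: INC total by 2): {count=40, max=14, total=2}
  after event 9 (t=35: INC max by 9): {count=40, max=23, total=2}
  after event 10 (t=39: SET count = 18): {count=18, max=23, total=2}
  after event 11 (t=43: DEL total): {count=18, max=23}

Answer: {count=18, max=23}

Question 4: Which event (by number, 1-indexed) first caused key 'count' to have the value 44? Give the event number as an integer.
Looking for first event where count becomes 44:
  event 1: count (absent) -> 44  <-- first match

Answer: 1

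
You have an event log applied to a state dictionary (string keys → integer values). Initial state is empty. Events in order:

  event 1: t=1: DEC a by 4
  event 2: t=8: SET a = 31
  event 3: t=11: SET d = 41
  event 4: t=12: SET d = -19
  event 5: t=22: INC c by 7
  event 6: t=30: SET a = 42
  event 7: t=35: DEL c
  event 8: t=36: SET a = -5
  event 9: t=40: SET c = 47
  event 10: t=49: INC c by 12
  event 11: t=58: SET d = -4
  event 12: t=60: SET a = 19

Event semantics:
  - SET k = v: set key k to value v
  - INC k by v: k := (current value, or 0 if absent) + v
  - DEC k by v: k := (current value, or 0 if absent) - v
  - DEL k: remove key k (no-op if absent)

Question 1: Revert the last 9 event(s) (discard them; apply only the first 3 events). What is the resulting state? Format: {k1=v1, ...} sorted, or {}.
Answer: {a=31, d=41}

Derivation:
Keep first 3 events (discard last 9):
  after event 1 (t=1: DEC a by 4): {a=-4}
  after event 2 (t=8: SET a = 31): {a=31}
  after event 3 (t=11: SET d = 41): {a=31, d=41}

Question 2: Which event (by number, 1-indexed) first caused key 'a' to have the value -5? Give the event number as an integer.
Answer: 8

Derivation:
Looking for first event where a becomes -5:
  event 1: a = -4
  event 2: a = 31
  event 3: a = 31
  event 4: a = 31
  event 5: a = 31
  event 6: a = 42
  event 7: a = 42
  event 8: a 42 -> -5  <-- first match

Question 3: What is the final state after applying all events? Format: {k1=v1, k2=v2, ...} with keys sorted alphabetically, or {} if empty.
  after event 1 (t=1: DEC a by 4): {a=-4}
  after event 2 (t=8: SET a = 31): {a=31}
  after event 3 (t=11: SET d = 41): {a=31, d=41}
  after event 4 (t=12: SET d = -19): {a=31, d=-19}
  after event 5 (t=22: INC c by 7): {a=31, c=7, d=-19}
  after event 6 (t=30: SET a = 42): {a=42, c=7, d=-19}
  after event 7 (t=35: DEL c): {a=42, d=-19}
  after event 8 (t=36: SET a = -5): {a=-5, d=-19}
  after event 9 (t=40: SET c = 47): {a=-5, c=47, d=-19}
  after event 10 (t=49: INC c by 12): {a=-5, c=59, d=-19}
  after event 11 (t=58: SET d = -4): {a=-5, c=59, d=-4}
  after event 12 (t=60: SET a = 19): {a=19, c=59, d=-4}

Answer: {a=19, c=59, d=-4}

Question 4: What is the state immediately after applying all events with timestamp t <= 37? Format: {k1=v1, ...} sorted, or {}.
Apply events with t <= 37 (8 events):
  after event 1 (t=1: DEC a by 4): {a=-4}
  after event 2 (t=8: SET a = 31): {a=31}
  after event 3 (t=11: SET d = 41): {a=31, d=41}
  after event 4 (t=12: SET d = -19): {a=31, d=-19}
  after event 5 (t=22: INC c by 7): {a=31, c=7, d=-19}
  after event 6 (t=30: SET a = 42): {a=42, c=7, d=-19}
  after event 7 (t=35: DEL c): {a=42, d=-19}
  after event 8 (t=36: SET a = -5): {a=-5, d=-19}

Answer: {a=-5, d=-19}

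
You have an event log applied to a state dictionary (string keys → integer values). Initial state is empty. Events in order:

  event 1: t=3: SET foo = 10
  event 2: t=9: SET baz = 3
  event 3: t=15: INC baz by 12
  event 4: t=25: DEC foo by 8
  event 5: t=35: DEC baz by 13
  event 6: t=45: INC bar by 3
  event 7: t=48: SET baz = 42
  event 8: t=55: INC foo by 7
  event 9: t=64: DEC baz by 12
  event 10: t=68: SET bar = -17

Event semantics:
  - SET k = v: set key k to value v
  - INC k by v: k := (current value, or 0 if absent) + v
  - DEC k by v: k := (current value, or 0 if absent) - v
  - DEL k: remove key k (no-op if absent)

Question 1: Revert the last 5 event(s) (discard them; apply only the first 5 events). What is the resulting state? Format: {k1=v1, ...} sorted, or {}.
Answer: {baz=2, foo=2}

Derivation:
Keep first 5 events (discard last 5):
  after event 1 (t=3: SET foo = 10): {foo=10}
  after event 2 (t=9: SET baz = 3): {baz=3, foo=10}
  after event 3 (t=15: INC baz by 12): {baz=15, foo=10}
  after event 4 (t=25: DEC foo by 8): {baz=15, foo=2}
  after event 5 (t=35: DEC baz by 13): {baz=2, foo=2}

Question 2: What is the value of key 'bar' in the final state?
Answer: -17

Derivation:
Track key 'bar' through all 10 events:
  event 1 (t=3: SET foo = 10): bar unchanged
  event 2 (t=9: SET baz = 3): bar unchanged
  event 3 (t=15: INC baz by 12): bar unchanged
  event 4 (t=25: DEC foo by 8): bar unchanged
  event 5 (t=35: DEC baz by 13): bar unchanged
  event 6 (t=45: INC bar by 3): bar (absent) -> 3
  event 7 (t=48: SET baz = 42): bar unchanged
  event 8 (t=55: INC foo by 7): bar unchanged
  event 9 (t=64: DEC baz by 12): bar unchanged
  event 10 (t=68: SET bar = -17): bar 3 -> -17
Final: bar = -17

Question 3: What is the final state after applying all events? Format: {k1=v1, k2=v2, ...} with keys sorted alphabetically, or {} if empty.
Answer: {bar=-17, baz=30, foo=9}

Derivation:
  after event 1 (t=3: SET foo = 10): {foo=10}
  after event 2 (t=9: SET baz = 3): {baz=3, foo=10}
  after event 3 (t=15: INC baz by 12): {baz=15, foo=10}
  after event 4 (t=25: DEC foo by 8): {baz=15, foo=2}
  after event 5 (t=35: DEC baz by 13): {baz=2, foo=2}
  after event 6 (t=45: INC bar by 3): {bar=3, baz=2, foo=2}
  after event 7 (t=48: SET baz = 42): {bar=3, baz=42, foo=2}
  after event 8 (t=55: INC foo by 7): {bar=3, baz=42, foo=9}
  after event 9 (t=64: DEC baz by 12): {bar=3, baz=30, foo=9}
  after event 10 (t=68: SET bar = -17): {bar=-17, baz=30, foo=9}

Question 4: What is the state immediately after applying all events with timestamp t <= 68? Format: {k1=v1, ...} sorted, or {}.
Apply events with t <= 68 (10 events):
  after event 1 (t=3: SET foo = 10): {foo=10}
  after event 2 (t=9: SET baz = 3): {baz=3, foo=10}
  after event 3 (t=15: INC baz by 12): {baz=15, foo=10}
  after event 4 (t=25: DEC foo by 8): {baz=15, foo=2}
  after event 5 (t=35: DEC baz by 13): {baz=2, foo=2}
  after event 6 (t=45: INC bar by 3): {bar=3, baz=2, foo=2}
  after event 7 (t=48: SET baz = 42): {bar=3, baz=42, foo=2}
  after event 8 (t=55: INC foo by 7): {bar=3, baz=42, foo=9}
  after event 9 (t=64: DEC baz by 12): {bar=3, baz=30, foo=9}
  after event 10 (t=68: SET bar = -17): {bar=-17, baz=30, foo=9}

Answer: {bar=-17, baz=30, foo=9}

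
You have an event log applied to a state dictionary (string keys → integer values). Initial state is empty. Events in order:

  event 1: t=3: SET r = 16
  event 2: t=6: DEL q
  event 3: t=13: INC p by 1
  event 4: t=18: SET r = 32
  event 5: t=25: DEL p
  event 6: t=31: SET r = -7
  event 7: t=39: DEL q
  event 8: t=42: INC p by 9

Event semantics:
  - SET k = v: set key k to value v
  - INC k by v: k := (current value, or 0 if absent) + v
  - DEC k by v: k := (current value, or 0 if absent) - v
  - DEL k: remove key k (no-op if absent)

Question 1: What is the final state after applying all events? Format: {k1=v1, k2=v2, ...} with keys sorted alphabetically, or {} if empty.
Answer: {p=9, r=-7}

Derivation:
  after event 1 (t=3: SET r = 16): {r=16}
  after event 2 (t=6: DEL q): {r=16}
  after event 3 (t=13: INC p by 1): {p=1, r=16}
  after event 4 (t=18: SET r = 32): {p=1, r=32}
  after event 5 (t=25: DEL p): {r=32}
  after event 6 (t=31: SET r = -7): {r=-7}
  after event 7 (t=39: DEL q): {r=-7}
  after event 8 (t=42: INC p by 9): {p=9, r=-7}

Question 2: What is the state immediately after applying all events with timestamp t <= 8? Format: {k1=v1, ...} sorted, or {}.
Apply events with t <= 8 (2 events):
  after event 1 (t=3: SET r = 16): {r=16}
  after event 2 (t=6: DEL q): {r=16}

Answer: {r=16}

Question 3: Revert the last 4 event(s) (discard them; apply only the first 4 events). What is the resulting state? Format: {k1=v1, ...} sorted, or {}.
Answer: {p=1, r=32}

Derivation:
Keep first 4 events (discard last 4):
  after event 1 (t=3: SET r = 16): {r=16}
  after event 2 (t=6: DEL q): {r=16}
  after event 3 (t=13: INC p by 1): {p=1, r=16}
  after event 4 (t=18: SET r = 32): {p=1, r=32}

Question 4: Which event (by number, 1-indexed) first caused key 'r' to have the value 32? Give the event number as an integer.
Answer: 4

Derivation:
Looking for first event where r becomes 32:
  event 1: r = 16
  event 2: r = 16
  event 3: r = 16
  event 4: r 16 -> 32  <-- first match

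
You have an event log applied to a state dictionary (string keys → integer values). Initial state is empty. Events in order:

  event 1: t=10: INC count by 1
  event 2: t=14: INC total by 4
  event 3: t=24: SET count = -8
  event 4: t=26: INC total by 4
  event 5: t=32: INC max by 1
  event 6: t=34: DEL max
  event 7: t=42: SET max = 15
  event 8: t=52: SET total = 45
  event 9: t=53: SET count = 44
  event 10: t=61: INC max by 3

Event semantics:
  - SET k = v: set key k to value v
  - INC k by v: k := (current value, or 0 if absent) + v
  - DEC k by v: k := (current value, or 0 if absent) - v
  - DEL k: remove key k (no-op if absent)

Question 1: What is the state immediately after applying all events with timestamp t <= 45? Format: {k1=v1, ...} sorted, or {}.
Apply events with t <= 45 (7 events):
  after event 1 (t=10: INC count by 1): {count=1}
  after event 2 (t=14: INC total by 4): {count=1, total=4}
  after event 3 (t=24: SET count = -8): {count=-8, total=4}
  after event 4 (t=26: INC total by 4): {count=-8, total=8}
  after event 5 (t=32: INC max by 1): {count=-8, max=1, total=8}
  after event 6 (t=34: DEL max): {count=-8, total=8}
  after event 7 (t=42: SET max = 15): {count=-8, max=15, total=8}

Answer: {count=-8, max=15, total=8}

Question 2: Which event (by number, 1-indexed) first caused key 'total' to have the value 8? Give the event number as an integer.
Looking for first event where total becomes 8:
  event 2: total = 4
  event 3: total = 4
  event 4: total 4 -> 8  <-- first match

Answer: 4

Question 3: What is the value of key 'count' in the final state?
Track key 'count' through all 10 events:
  event 1 (t=10: INC count by 1): count (absent) -> 1
  event 2 (t=14: INC total by 4): count unchanged
  event 3 (t=24: SET count = -8): count 1 -> -8
  event 4 (t=26: INC total by 4): count unchanged
  event 5 (t=32: INC max by 1): count unchanged
  event 6 (t=34: DEL max): count unchanged
  event 7 (t=42: SET max = 15): count unchanged
  event 8 (t=52: SET total = 45): count unchanged
  event 9 (t=53: SET count = 44): count -8 -> 44
  event 10 (t=61: INC max by 3): count unchanged
Final: count = 44

Answer: 44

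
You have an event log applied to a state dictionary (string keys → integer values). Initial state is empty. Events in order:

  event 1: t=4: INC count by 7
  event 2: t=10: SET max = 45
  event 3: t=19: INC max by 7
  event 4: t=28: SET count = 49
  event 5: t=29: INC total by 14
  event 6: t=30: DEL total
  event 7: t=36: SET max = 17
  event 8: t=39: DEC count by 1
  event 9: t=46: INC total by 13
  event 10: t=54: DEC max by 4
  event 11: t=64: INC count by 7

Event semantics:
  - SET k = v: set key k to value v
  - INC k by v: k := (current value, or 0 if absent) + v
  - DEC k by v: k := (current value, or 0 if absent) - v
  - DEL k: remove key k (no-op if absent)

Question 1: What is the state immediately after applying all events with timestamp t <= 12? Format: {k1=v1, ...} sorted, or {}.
Answer: {count=7, max=45}

Derivation:
Apply events with t <= 12 (2 events):
  after event 1 (t=4: INC count by 7): {count=7}
  after event 2 (t=10: SET max = 45): {count=7, max=45}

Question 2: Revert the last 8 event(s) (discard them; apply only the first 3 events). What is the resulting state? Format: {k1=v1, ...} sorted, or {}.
Keep first 3 events (discard last 8):
  after event 1 (t=4: INC count by 7): {count=7}
  after event 2 (t=10: SET max = 45): {count=7, max=45}
  after event 3 (t=19: INC max by 7): {count=7, max=52}

Answer: {count=7, max=52}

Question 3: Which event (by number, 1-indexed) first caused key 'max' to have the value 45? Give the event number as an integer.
Looking for first event where max becomes 45:
  event 2: max (absent) -> 45  <-- first match

Answer: 2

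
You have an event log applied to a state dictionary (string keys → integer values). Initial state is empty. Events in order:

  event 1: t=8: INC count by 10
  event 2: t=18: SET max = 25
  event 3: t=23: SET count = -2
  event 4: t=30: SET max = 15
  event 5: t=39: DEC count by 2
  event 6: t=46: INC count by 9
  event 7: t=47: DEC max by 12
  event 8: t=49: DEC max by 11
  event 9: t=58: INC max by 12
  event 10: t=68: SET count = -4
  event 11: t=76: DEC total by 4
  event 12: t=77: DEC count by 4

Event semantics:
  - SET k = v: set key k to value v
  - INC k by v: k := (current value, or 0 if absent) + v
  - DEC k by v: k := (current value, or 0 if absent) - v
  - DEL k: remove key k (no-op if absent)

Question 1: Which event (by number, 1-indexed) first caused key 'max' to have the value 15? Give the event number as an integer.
Looking for first event where max becomes 15:
  event 2: max = 25
  event 3: max = 25
  event 4: max 25 -> 15  <-- first match

Answer: 4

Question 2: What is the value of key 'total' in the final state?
Track key 'total' through all 12 events:
  event 1 (t=8: INC count by 10): total unchanged
  event 2 (t=18: SET max = 25): total unchanged
  event 3 (t=23: SET count = -2): total unchanged
  event 4 (t=30: SET max = 15): total unchanged
  event 5 (t=39: DEC count by 2): total unchanged
  event 6 (t=46: INC count by 9): total unchanged
  event 7 (t=47: DEC max by 12): total unchanged
  event 8 (t=49: DEC max by 11): total unchanged
  event 9 (t=58: INC max by 12): total unchanged
  event 10 (t=68: SET count = -4): total unchanged
  event 11 (t=76: DEC total by 4): total (absent) -> -4
  event 12 (t=77: DEC count by 4): total unchanged
Final: total = -4

Answer: -4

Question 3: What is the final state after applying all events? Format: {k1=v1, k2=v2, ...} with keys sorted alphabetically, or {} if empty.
  after event 1 (t=8: INC count by 10): {count=10}
  after event 2 (t=18: SET max = 25): {count=10, max=25}
  after event 3 (t=23: SET count = -2): {count=-2, max=25}
  after event 4 (t=30: SET max = 15): {count=-2, max=15}
  after event 5 (t=39: DEC count by 2): {count=-4, max=15}
  after event 6 (t=46: INC count by 9): {count=5, max=15}
  after event 7 (t=47: DEC max by 12): {count=5, max=3}
  after event 8 (t=49: DEC max by 11): {count=5, max=-8}
  after event 9 (t=58: INC max by 12): {count=5, max=4}
  after event 10 (t=68: SET count = -4): {count=-4, max=4}
  after event 11 (t=76: DEC total by 4): {count=-4, max=4, total=-4}
  after event 12 (t=77: DEC count by 4): {count=-8, max=4, total=-4}

Answer: {count=-8, max=4, total=-4}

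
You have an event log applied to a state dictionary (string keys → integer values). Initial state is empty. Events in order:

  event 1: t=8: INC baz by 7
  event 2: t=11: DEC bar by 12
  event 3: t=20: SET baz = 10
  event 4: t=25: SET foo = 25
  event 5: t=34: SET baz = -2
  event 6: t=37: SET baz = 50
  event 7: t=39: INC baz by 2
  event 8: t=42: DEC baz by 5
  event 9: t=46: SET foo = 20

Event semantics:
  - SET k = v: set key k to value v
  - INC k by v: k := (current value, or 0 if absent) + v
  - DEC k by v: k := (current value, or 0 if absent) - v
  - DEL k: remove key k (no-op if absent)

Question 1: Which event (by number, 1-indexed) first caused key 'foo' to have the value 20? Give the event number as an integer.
Answer: 9

Derivation:
Looking for first event where foo becomes 20:
  event 4: foo = 25
  event 5: foo = 25
  event 6: foo = 25
  event 7: foo = 25
  event 8: foo = 25
  event 9: foo 25 -> 20  <-- first match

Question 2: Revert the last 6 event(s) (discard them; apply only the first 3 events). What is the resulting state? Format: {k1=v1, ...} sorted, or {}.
Keep first 3 events (discard last 6):
  after event 1 (t=8: INC baz by 7): {baz=7}
  after event 2 (t=11: DEC bar by 12): {bar=-12, baz=7}
  after event 3 (t=20: SET baz = 10): {bar=-12, baz=10}

Answer: {bar=-12, baz=10}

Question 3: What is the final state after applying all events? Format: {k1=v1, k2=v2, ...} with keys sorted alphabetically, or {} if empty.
Answer: {bar=-12, baz=47, foo=20}

Derivation:
  after event 1 (t=8: INC baz by 7): {baz=7}
  after event 2 (t=11: DEC bar by 12): {bar=-12, baz=7}
  after event 3 (t=20: SET baz = 10): {bar=-12, baz=10}
  after event 4 (t=25: SET foo = 25): {bar=-12, baz=10, foo=25}
  after event 5 (t=34: SET baz = -2): {bar=-12, baz=-2, foo=25}
  after event 6 (t=37: SET baz = 50): {bar=-12, baz=50, foo=25}
  after event 7 (t=39: INC baz by 2): {bar=-12, baz=52, foo=25}
  after event 8 (t=42: DEC baz by 5): {bar=-12, baz=47, foo=25}
  after event 9 (t=46: SET foo = 20): {bar=-12, baz=47, foo=20}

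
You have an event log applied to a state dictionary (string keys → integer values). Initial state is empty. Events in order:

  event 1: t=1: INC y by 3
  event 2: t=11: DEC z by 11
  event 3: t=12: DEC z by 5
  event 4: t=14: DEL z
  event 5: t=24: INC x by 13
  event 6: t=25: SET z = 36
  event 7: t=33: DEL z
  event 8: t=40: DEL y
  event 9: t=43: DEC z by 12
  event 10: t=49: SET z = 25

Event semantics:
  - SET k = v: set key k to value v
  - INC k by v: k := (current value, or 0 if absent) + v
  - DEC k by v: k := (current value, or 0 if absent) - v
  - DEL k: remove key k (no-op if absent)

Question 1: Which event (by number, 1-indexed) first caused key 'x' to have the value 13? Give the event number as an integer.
Answer: 5

Derivation:
Looking for first event where x becomes 13:
  event 5: x (absent) -> 13  <-- first match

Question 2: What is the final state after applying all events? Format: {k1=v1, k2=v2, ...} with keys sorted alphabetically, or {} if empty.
  after event 1 (t=1: INC y by 3): {y=3}
  after event 2 (t=11: DEC z by 11): {y=3, z=-11}
  after event 3 (t=12: DEC z by 5): {y=3, z=-16}
  after event 4 (t=14: DEL z): {y=3}
  after event 5 (t=24: INC x by 13): {x=13, y=3}
  after event 6 (t=25: SET z = 36): {x=13, y=3, z=36}
  after event 7 (t=33: DEL z): {x=13, y=3}
  after event 8 (t=40: DEL y): {x=13}
  after event 9 (t=43: DEC z by 12): {x=13, z=-12}
  after event 10 (t=49: SET z = 25): {x=13, z=25}

Answer: {x=13, z=25}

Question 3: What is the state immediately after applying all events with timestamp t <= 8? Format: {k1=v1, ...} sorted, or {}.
Answer: {y=3}

Derivation:
Apply events with t <= 8 (1 events):
  after event 1 (t=1: INC y by 3): {y=3}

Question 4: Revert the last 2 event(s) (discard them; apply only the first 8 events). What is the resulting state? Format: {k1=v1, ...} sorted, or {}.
Answer: {x=13}

Derivation:
Keep first 8 events (discard last 2):
  after event 1 (t=1: INC y by 3): {y=3}
  after event 2 (t=11: DEC z by 11): {y=3, z=-11}
  after event 3 (t=12: DEC z by 5): {y=3, z=-16}
  after event 4 (t=14: DEL z): {y=3}
  after event 5 (t=24: INC x by 13): {x=13, y=3}
  after event 6 (t=25: SET z = 36): {x=13, y=3, z=36}
  after event 7 (t=33: DEL z): {x=13, y=3}
  after event 8 (t=40: DEL y): {x=13}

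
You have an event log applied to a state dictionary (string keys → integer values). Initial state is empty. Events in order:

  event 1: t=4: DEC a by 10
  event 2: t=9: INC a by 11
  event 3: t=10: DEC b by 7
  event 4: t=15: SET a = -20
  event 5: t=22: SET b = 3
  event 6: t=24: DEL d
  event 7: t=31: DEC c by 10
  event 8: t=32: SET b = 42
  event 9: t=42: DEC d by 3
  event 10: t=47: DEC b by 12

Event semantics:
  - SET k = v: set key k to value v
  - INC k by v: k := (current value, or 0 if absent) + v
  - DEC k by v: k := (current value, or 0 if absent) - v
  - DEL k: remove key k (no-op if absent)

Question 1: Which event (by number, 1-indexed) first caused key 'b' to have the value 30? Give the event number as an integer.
Answer: 10

Derivation:
Looking for first event where b becomes 30:
  event 3: b = -7
  event 4: b = -7
  event 5: b = 3
  event 6: b = 3
  event 7: b = 3
  event 8: b = 42
  event 9: b = 42
  event 10: b 42 -> 30  <-- first match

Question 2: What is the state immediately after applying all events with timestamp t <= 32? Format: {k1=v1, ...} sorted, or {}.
Apply events with t <= 32 (8 events):
  after event 1 (t=4: DEC a by 10): {a=-10}
  after event 2 (t=9: INC a by 11): {a=1}
  after event 3 (t=10: DEC b by 7): {a=1, b=-7}
  after event 4 (t=15: SET a = -20): {a=-20, b=-7}
  after event 5 (t=22: SET b = 3): {a=-20, b=3}
  after event 6 (t=24: DEL d): {a=-20, b=3}
  after event 7 (t=31: DEC c by 10): {a=-20, b=3, c=-10}
  after event 8 (t=32: SET b = 42): {a=-20, b=42, c=-10}

Answer: {a=-20, b=42, c=-10}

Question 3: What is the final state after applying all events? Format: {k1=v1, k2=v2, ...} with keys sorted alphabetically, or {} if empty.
Answer: {a=-20, b=30, c=-10, d=-3}

Derivation:
  after event 1 (t=4: DEC a by 10): {a=-10}
  after event 2 (t=9: INC a by 11): {a=1}
  after event 3 (t=10: DEC b by 7): {a=1, b=-7}
  after event 4 (t=15: SET a = -20): {a=-20, b=-7}
  after event 5 (t=22: SET b = 3): {a=-20, b=3}
  after event 6 (t=24: DEL d): {a=-20, b=3}
  after event 7 (t=31: DEC c by 10): {a=-20, b=3, c=-10}
  after event 8 (t=32: SET b = 42): {a=-20, b=42, c=-10}
  after event 9 (t=42: DEC d by 3): {a=-20, b=42, c=-10, d=-3}
  after event 10 (t=47: DEC b by 12): {a=-20, b=30, c=-10, d=-3}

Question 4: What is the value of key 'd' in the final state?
Track key 'd' through all 10 events:
  event 1 (t=4: DEC a by 10): d unchanged
  event 2 (t=9: INC a by 11): d unchanged
  event 3 (t=10: DEC b by 7): d unchanged
  event 4 (t=15: SET a = -20): d unchanged
  event 5 (t=22: SET b = 3): d unchanged
  event 6 (t=24: DEL d): d (absent) -> (absent)
  event 7 (t=31: DEC c by 10): d unchanged
  event 8 (t=32: SET b = 42): d unchanged
  event 9 (t=42: DEC d by 3): d (absent) -> -3
  event 10 (t=47: DEC b by 12): d unchanged
Final: d = -3

Answer: -3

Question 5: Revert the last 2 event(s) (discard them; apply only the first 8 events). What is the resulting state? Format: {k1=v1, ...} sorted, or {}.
Answer: {a=-20, b=42, c=-10}

Derivation:
Keep first 8 events (discard last 2):
  after event 1 (t=4: DEC a by 10): {a=-10}
  after event 2 (t=9: INC a by 11): {a=1}
  after event 3 (t=10: DEC b by 7): {a=1, b=-7}
  after event 4 (t=15: SET a = -20): {a=-20, b=-7}
  after event 5 (t=22: SET b = 3): {a=-20, b=3}
  after event 6 (t=24: DEL d): {a=-20, b=3}
  after event 7 (t=31: DEC c by 10): {a=-20, b=3, c=-10}
  after event 8 (t=32: SET b = 42): {a=-20, b=42, c=-10}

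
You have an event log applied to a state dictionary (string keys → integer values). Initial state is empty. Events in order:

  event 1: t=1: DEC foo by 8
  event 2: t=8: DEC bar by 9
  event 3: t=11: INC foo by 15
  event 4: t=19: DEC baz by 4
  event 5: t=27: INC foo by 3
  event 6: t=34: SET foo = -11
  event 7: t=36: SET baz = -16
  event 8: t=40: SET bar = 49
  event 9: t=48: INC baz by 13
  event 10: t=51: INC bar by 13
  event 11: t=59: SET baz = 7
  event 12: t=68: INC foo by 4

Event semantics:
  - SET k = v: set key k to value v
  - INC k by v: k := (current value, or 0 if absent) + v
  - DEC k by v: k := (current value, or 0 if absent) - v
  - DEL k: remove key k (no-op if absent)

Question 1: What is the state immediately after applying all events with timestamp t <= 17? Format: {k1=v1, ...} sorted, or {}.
Answer: {bar=-9, foo=7}

Derivation:
Apply events with t <= 17 (3 events):
  after event 1 (t=1: DEC foo by 8): {foo=-8}
  after event 2 (t=8: DEC bar by 9): {bar=-9, foo=-8}
  after event 3 (t=11: INC foo by 15): {bar=-9, foo=7}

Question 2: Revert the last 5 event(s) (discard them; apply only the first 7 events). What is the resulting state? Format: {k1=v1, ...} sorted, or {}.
Keep first 7 events (discard last 5):
  after event 1 (t=1: DEC foo by 8): {foo=-8}
  after event 2 (t=8: DEC bar by 9): {bar=-9, foo=-8}
  after event 3 (t=11: INC foo by 15): {bar=-9, foo=7}
  after event 4 (t=19: DEC baz by 4): {bar=-9, baz=-4, foo=7}
  after event 5 (t=27: INC foo by 3): {bar=-9, baz=-4, foo=10}
  after event 6 (t=34: SET foo = -11): {bar=-9, baz=-4, foo=-11}
  after event 7 (t=36: SET baz = -16): {bar=-9, baz=-16, foo=-11}

Answer: {bar=-9, baz=-16, foo=-11}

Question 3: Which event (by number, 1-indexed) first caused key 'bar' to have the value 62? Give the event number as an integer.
Answer: 10

Derivation:
Looking for first event where bar becomes 62:
  event 2: bar = -9
  event 3: bar = -9
  event 4: bar = -9
  event 5: bar = -9
  event 6: bar = -9
  event 7: bar = -9
  event 8: bar = 49
  event 9: bar = 49
  event 10: bar 49 -> 62  <-- first match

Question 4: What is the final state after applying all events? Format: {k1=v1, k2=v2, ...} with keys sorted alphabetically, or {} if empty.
Answer: {bar=62, baz=7, foo=-7}

Derivation:
  after event 1 (t=1: DEC foo by 8): {foo=-8}
  after event 2 (t=8: DEC bar by 9): {bar=-9, foo=-8}
  after event 3 (t=11: INC foo by 15): {bar=-9, foo=7}
  after event 4 (t=19: DEC baz by 4): {bar=-9, baz=-4, foo=7}
  after event 5 (t=27: INC foo by 3): {bar=-9, baz=-4, foo=10}
  after event 6 (t=34: SET foo = -11): {bar=-9, baz=-4, foo=-11}
  after event 7 (t=36: SET baz = -16): {bar=-9, baz=-16, foo=-11}
  after event 8 (t=40: SET bar = 49): {bar=49, baz=-16, foo=-11}
  after event 9 (t=48: INC baz by 13): {bar=49, baz=-3, foo=-11}
  after event 10 (t=51: INC bar by 13): {bar=62, baz=-3, foo=-11}
  after event 11 (t=59: SET baz = 7): {bar=62, baz=7, foo=-11}
  after event 12 (t=68: INC foo by 4): {bar=62, baz=7, foo=-7}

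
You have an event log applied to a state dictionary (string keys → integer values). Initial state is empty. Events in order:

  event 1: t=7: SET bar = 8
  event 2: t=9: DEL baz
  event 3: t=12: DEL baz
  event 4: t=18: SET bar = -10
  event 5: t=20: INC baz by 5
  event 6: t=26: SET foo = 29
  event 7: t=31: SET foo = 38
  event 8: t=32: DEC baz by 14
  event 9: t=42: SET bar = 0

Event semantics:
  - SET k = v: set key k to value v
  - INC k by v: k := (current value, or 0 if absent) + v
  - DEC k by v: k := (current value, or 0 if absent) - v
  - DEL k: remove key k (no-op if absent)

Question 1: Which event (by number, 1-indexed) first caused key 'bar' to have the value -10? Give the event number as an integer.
Answer: 4

Derivation:
Looking for first event where bar becomes -10:
  event 1: bar = 8
  event 2: bar = 8
  event 3: bar = 8
  event 4: bar 8 -> -10  <-- first match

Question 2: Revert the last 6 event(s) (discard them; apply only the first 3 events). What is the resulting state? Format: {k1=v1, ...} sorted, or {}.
Keep first 3 events (discard last 6):
  after event 1 (t=7: SET bar = 8): {bar=8}
  after event 2 (t=9: DEL baz): {bar=8}
  after event 3 (t=12: DEL baz): {bar=8}

Answer: {bar=8}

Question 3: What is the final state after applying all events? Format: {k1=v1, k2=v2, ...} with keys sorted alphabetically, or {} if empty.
Answer: {bar=0, baz=-9, foo=38}

Derivation:
  after event 1 (t=7: SET bar = 8): {bar=8}
  after event 2 (t=9: DEL baz): {bar=8}
  after event 3 (t=12: DEL baz): {bar=8}
  after event 4 (t=18: SET bar = -10): {bar=-10}
  after event 5 (t=20: INC baz by 5): {bar=-10, baz=5}
  after event 6 (t=26: SET foo = 29): {bar=-10, baz=5, foo=29}
  after event 7 (t=31: SET foo = 38): {bar=-10, baz=5, foo=38}
  after event 8 (t=32: DEC baz by 14): {bar=-10, baz=-9, foo=38}
  after event 9 (t=42: SET bar = 0): {bar=0, baz=-9, foo=38}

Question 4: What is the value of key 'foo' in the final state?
Answer: 38

Derivation:
Track key 'foo' through all 9 events:
  event 1 (t=7: SET bar = 8): foo unchanged
  event 2 (t=9: DEL baz): foo unchanged
  event 3 (t=12: DEL baz): foo unchanged
  event 4 (t=18: SET bar = -10): foo unchanged
  event 5 (t=20: INC baz by 5): foo unchanged
  event 6 (t=26: SET foo = 29): foo (absent) -> 29
  event 7 (t=31: SET foo = 38): foo 29 -> 38
  event 8 (t=32: DEC baz by 14): foo unchanged
  event 9 (t=42: SET bar = 0): foo unchanged
Final: foo = 38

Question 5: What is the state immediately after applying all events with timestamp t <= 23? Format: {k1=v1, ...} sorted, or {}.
Apply events with t <= 23 (5 events):
  after event 1 (t=7: SET bar = 8): {bar=8}
  after event 2 (t=9: DEL baz): {bar=8}
  after event 3 (t=12: DEL baz): {bar=8}
  after event 4 (t=18: SET bar = -10): {bar=-10}
  after event 5 (t=20: INC baz by 5): {bar=-10, baz=5}

Answer: {bar=-10, baz=5}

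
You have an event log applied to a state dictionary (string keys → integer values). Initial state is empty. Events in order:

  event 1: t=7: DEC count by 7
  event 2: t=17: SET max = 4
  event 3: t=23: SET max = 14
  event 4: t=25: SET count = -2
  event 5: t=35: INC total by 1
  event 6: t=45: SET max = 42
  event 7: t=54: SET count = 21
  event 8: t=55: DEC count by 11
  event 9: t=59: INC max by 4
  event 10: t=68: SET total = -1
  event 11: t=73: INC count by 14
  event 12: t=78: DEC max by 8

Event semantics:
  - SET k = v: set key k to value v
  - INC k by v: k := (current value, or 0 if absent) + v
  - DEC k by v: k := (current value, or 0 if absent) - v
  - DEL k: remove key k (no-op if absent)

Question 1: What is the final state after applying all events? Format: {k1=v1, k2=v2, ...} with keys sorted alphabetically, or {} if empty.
  after event 1 (t=7: DEC count by 7): {count=-7}
  after event 2 (t=17: SET max = 4): {count=-7, max=4}
  after event 3 (t=23: SET max = 14): {count=-7, max=14}
  after event 4 (t=25: SET count = -2): {count=-2, max=14}
  after event 5 (t=35: INC total by 1): {count=-2, max=14, total=1}
  after event 6 (t=45: SET max = 42): {count=-2, max=42, total=1}
  after event 7 (t=54: SET count = 21): {count=21, max=42, total=1}
  after event 8 (t=55: DEC count by 11): {count=10, max=42, total=1}
  after event 9 (t=59: INC max by 4): {count=10, max=46, total=1}
  after event 10 (t=68: SET total = -1): {count=10, max=46, total=-1}
  after event 11 (t=73: INC count by 14): {count=24, max=46, total=-1}
  after event 12 (t=78: DEC max by 8): {count=24, max=38, total=-1}

Answer: {count=24, max=38, total=-1}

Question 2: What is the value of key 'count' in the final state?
Answer: 24

Derivation:
Track key 'count' through all 12 events:
  event 1 (t=7: DEC count by 7): count (absent) -> -7
  event 2 (t=17: SET max = 4): count unchanged
  event 3 (t=23: SET max = 14): count unchanged
  event 4 (t=25: SET count = -2): count -7 -> -2
  event 5 (t=35: INC total by 1): count unchanged
  event 6 (t=45: SET max = 42): count unchanged
  event 7 (t=54: SET count = 21): count -2 -> 21
  event 8 (t=55: DEC count by 11): count 21 -> 10
  event 9 (t=59: INC max by 4): count unchanged
  event 10 (t=68: SET total = -1): count unchanged
  event 11 (t=73: INC count by 14): count 10 -> 24
  event 12 (t=78: DEC max by 8): count unchanged
Final: count = 24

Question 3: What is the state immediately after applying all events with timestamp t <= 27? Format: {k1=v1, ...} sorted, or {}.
Answer: {count=-2, max=14}

Derivation:
Apply events with t <= 27 (4 events):
  after event 1 (t=7: DEC count by 7): {count=-7}
  after event 2 (t=17: SET max = 4): {count=-7, max=4}
  after event 3 (t=23: SET max = 14): {count=-7, max=14}
  after event 4 (t=25: SET count = -2): {count=-2, max=14}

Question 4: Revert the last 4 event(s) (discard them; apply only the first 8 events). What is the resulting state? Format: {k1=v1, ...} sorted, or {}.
Keep first 8 events (discard last 4):
  after event 1 (t=7: DEC count by 7): {count=-7}
  after event 2 (t=17: SET max = 4): {count=-7, max=4}
  after event 3 (t=23: SET max = 14): {count=-7, max=14}
  after event 4 (t=25: SET count = -2): {count=-2, max=14}
  after event 5 (t=35: INC total by 1): {count=-2, max=14, total=1}
  after event 6 (t=45: SET max = 42): {count=-2, max=42, total=1}
  after event 7 (t=54: SET count = 21): {count=21, max=42, total=1}
  after event 8 (t=55: DEC count by 11): {count=10, max=42, total=1}

Answer: {count=10, max=42, total=1}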